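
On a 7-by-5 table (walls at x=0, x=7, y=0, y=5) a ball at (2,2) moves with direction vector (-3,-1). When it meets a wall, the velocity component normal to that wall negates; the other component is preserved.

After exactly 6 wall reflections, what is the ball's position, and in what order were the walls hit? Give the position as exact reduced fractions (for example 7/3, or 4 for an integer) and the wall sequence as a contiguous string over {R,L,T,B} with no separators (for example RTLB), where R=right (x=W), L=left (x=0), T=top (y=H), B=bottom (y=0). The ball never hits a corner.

Final position: (7,13/3)
Wall sequence: LBRLTR

1. t=2/3 → L at (0,4/3); v=(3,-1)
2. t=4/3 → B at (4,0); v=(3,1)
3. t=1 → R at (7,1); v=(-3,1)
4. t=7/3 → L at (0,10/3); v=(3,1)
5. t=5/3 → T at (5,5); v=(3,-1)
6. t=2/3 → R at (7,13/3); v=(-3,-1)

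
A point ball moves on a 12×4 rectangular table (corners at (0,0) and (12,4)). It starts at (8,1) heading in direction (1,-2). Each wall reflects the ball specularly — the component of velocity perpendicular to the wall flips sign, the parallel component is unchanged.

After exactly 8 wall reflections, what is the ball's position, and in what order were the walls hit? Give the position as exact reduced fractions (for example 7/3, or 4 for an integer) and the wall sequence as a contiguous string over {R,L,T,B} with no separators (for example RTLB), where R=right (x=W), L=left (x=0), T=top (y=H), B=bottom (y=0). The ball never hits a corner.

Final position: (7/2,0)
Wall sequence: BTRBTBTB

1. t=1/2 → B at (17/2,0); v=(1,2)
2. t=2 → T at (21/2,4); v=(1,-2)
3. t=3/2 → R at (12,1); v=(-1,-2)
4. t=1/2 → B at (23/2,0); v=(-1,2)
5. t=2 → T at (19/2,4); v=(-1,-2)
6. t=2 → B at (15/2,0); v=(-1,2)
7. t=2 → T at (11/2,4); v=(-1,-2)
8. t=2 → B at (7/2,0); v=(-1,2)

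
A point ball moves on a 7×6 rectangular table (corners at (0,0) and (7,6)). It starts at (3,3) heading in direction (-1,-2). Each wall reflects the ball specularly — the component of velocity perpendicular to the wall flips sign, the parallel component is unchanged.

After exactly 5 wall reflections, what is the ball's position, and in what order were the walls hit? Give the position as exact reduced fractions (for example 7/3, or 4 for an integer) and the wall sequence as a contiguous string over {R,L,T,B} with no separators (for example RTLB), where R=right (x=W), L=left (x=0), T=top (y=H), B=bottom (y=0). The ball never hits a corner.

1. t=3/2 → B at (3/2,0); v=(-1,2)
2. t=3/2 → L at (0,3); v=(1,2)
3. t=3/2 → T at (3/2,6); v=(1,-2)
4. t=3 → B at (9/2,0); v=(1,2)
5. t=5/2 → R at (7,5); v=(-1,2)

Final position: (7,5)
Wall sequence: BLTBR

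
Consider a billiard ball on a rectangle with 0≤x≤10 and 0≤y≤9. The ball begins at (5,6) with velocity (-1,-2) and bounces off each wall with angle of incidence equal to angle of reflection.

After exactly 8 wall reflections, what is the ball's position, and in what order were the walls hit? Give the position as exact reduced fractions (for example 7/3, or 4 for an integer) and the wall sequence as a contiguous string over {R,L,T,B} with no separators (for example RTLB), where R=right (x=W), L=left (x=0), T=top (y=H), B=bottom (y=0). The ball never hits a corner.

Final position: (0,8)
Wall sequence: BLTBRTBL

1. t=3 → B at (2,0); v=(-1,2)
2. t=2 → L at (0,4); v=(1,2)
3. t=5/2 → T at (5/2,9); v=(1,-2)
4. t=9/2 → B at (7,0); v=(1,2)
5. t=3 → R at (10,6); v=(-1,2)
6. t=3/2 → T at (17/2,9); v=(-1,-2)
7. t=9/2 → B at (4,0); v=(-1,2)
8. t=4 → L at (0,8); v=(1,2)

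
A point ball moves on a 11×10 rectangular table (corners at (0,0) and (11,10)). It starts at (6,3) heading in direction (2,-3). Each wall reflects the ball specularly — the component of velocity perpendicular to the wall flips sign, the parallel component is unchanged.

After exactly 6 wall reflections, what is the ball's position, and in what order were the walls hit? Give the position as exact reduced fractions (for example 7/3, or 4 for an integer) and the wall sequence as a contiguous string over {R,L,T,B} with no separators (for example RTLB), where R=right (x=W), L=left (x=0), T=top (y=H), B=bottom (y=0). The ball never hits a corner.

1. t=1 → B at (8,0); v=(2,3)
2. t=3/2 → R at (11,9/2); v=(-2,3)
3. t=11/6 → T at (22/3,10); v=(-2,-3)
4. t=10/3 → B at (2/3,0); v=(-2,3)
5. t=1/3 → L at (0,1); v=(2,3)
6. t=3 → T at (6,10); v=(2,-3)

Final position: (6,10)
Wall sequence: BRTBLT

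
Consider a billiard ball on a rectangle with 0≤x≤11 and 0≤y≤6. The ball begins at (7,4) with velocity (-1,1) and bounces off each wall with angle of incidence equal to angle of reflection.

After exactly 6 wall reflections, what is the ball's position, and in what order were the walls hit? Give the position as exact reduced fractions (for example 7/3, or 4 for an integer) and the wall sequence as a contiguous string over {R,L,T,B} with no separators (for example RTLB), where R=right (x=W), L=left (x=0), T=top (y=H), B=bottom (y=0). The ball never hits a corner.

1. t=2 → T at (5,6); v=(-1,-1)
2. t=5 → L at (0,1); v=(1,-1)
3. t=1 → B at (1,0); v=(1,1)
4. t=6 → T at (7,6); v=(1,-1)
5. t=4 → R at (11,2); v=(-1,-1)
6. t=2 → B at (9,0); v=(-1,1)

Final position: (9,0)
Wall sequence: TLBTRB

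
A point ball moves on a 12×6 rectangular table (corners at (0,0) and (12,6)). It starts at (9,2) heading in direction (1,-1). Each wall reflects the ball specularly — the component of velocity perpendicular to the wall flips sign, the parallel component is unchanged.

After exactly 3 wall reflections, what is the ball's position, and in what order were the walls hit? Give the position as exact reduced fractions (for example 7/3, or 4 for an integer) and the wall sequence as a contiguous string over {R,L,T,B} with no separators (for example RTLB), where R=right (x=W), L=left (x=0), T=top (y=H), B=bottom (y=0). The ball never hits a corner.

Final position: (7,6)
Wall sequence: BRT

1. t=2 → B at (11,0); v=(1,1)
2. t=1 → R at (12,1); v=(-1,1)
3. t=5 → T at (7,6); v=(-1,-1)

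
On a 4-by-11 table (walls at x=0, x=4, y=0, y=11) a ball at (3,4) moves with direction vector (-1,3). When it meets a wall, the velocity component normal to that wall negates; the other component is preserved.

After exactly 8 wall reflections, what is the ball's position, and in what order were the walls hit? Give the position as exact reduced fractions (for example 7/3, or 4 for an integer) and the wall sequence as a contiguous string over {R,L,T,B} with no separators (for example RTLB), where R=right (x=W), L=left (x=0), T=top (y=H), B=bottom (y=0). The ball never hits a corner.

Final position: (4,5)
Wall sequence: TLBRTLBR

1. t=7/3 → T at (2/3,11); v=(-1,-3)
2. t=2/3 → L at (0,9); v=(1,-3)
3. t=3 → B at (3,0); v=(1,3)
4. t=1 → R at (4,3); v=(-1,3)
5. t=8/3 → T at (4/3,11); v=(-1,-3)
6. t=4/3 → L at (0,7); v=(1,-3)
7. t=7/3 → B at (7/3,0); v=(1,3)
8. t=5/3 → R at (4,5); v=(-1,3)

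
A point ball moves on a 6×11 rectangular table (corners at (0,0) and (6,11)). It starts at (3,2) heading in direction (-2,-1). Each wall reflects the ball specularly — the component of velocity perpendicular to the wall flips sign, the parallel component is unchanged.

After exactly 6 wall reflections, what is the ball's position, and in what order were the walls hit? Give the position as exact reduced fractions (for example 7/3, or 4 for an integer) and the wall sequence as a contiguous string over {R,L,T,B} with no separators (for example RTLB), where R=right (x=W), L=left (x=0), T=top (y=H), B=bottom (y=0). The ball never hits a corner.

1. t=3/2 → L at (0,1/2); v=(2,-1)
2. t=1/2 → B at (1,0); v=(2,1)
3. t=5/2 → R at (6,5/2); v=(-2,1)
4. t=3 → L at (0,11/2); v=(2,1)
5. t=3 → R at (6,17/2); v=(-2,1)
6. t=5/2 → T at (1,11); v=(-2,-1)

Final position: (1,11)
Wall sequence: LBRLRT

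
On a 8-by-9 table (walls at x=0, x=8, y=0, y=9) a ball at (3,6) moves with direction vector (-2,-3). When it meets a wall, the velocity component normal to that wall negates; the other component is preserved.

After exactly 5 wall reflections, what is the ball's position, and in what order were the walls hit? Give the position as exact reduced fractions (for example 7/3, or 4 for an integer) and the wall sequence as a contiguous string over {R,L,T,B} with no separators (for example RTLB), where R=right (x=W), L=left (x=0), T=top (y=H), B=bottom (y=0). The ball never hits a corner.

Final position: (3,0)
Wall sequence: LBTRB

1. t=3/2 → L at (0,3/2); v=(2,-3)
2. t=1/2 → B at (1,0); v=(2,3)
3. t=3 → T at (7,9); v=(2,-3)
4. t=1/2 → R at (8,15/2); v=(-2,-3)
5. t=5/2 → B at (3,0); v=(-2,3)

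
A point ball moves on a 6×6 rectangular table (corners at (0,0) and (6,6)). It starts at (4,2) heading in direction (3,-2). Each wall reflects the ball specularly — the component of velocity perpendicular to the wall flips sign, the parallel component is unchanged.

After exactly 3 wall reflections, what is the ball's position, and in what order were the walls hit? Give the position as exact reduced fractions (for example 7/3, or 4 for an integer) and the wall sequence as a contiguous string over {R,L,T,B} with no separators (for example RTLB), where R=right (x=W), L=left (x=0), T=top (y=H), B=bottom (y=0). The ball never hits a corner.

Final position: (0,10/3)
Wall sequence: RBL

1. t=2/3 → R at (6,2/3); v=(-3,-2)
2. t=1/3 → B at (5,0); v=(-3,2)
3. t=5/3 → L at (0,10/3); v=(3,2)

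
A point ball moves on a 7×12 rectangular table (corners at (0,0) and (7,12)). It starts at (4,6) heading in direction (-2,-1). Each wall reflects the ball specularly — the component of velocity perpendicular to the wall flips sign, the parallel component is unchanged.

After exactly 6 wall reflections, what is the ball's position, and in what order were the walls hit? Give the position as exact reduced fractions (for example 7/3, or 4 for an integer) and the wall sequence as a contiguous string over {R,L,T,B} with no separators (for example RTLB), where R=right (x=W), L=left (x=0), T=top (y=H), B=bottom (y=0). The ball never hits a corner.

Final position: (0,10)
Wall sequence: LRBLRL

1. t=2 → L at (0,4); v=(2,-1)
2. t=7/2 → R at (7,1/2); v=(-2,-1)
3. t=1/2 → B at (6,0); v=(-2,1)
4. t=3 → L at (0,3); v=(2,1)
5. t=7/2 → R at (7,13/2); v=(-2,1)
6. t=7/2 → L at (0,10); v=(2,1)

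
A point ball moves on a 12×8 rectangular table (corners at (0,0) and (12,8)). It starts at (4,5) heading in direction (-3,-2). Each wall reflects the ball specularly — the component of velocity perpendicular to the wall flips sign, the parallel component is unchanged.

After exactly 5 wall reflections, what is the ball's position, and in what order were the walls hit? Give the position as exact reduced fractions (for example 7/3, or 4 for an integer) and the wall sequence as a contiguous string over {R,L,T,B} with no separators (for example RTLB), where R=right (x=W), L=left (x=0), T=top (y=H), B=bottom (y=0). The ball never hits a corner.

1. t=4/3 → L at (0,7/3); v=(3,-2)
2. t=7/6 → B at (7/2,0); v=(3,2)
3. t=17/6 → R at (12,17/3); v=(-3,2)
4. t=7/6 → T at (17/2,8); v=(-3,-2)
5. t=17/6 → L at (0,7/3); v=(3,-2)

Final position: (0,7/3)
Wall sequence: LBRTL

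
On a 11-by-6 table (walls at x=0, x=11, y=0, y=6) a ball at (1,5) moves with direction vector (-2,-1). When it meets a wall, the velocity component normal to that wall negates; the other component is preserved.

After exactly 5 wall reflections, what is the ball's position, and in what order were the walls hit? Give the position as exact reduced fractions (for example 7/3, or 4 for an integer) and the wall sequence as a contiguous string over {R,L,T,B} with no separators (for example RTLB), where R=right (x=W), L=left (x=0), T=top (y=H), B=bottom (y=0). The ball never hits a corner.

1. t=1/2 → L at (0,9/2); v=(2,-1)
2. t=9/2 → B at (9,0); v=(2,1)
3. t=1 → R at (11,1); v=(-2,1)
4. t=5 → T at (1,6); v=(-2,-1)
5. t=1/2 → L at (0,11/2); v=(2,-1)

Final position: (0,11/2)
Wall sequence: LBRTL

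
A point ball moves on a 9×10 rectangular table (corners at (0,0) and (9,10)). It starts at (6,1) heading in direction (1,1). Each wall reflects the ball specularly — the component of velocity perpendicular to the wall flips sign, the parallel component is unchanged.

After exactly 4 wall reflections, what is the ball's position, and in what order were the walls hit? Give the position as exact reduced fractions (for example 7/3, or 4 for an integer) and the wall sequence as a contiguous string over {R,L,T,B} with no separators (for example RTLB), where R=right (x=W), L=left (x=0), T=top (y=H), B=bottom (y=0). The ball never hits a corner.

1. t=3 → R at (9,4); v=(-1,1)
2. t=6 → T at (3,10); v=(-1,-1)
3. t=3 → L at (0,7); v=(1,-1)
4. t=7 → B at (7,0); v=(1,1)

Final position: (7,0)
Wall sequence: RTLB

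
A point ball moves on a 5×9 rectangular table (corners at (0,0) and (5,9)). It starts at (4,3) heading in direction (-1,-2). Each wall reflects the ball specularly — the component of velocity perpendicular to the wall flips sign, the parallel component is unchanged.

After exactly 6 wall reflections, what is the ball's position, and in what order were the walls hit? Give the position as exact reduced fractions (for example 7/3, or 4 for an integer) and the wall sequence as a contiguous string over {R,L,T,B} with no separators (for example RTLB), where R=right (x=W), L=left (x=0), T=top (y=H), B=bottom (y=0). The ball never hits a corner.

1. t=3/2 → B at (5/2,0); v=(-1,2)
2. t=5/2 → L at (0,5); v=(1,2)
3. t=2 → T at (2,9); v=(1,-2)
4. t=3 → R at (5,3); v=(-1,-2)
5. t=3/2 → B at (7/2,0); v=(-1,2)
6. t=7/2 → L at (0,7); v=(1,2)

Final position: (0,7)
Wall sequence: BLTRBL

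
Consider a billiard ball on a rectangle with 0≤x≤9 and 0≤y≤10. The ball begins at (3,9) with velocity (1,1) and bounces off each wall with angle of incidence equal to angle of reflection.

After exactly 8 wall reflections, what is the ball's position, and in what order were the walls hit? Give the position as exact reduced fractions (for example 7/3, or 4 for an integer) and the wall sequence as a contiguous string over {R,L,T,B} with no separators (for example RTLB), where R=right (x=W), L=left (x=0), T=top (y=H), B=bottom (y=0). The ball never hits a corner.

1. t=1 → T at (4,10); v=(1,-1)
2. t=5 → R at (9,5); v=(-1,-1)
3. t=5 → B at (4,0); v=(-1,1)
4. t=4 → L at (0,4); v=(1,1)
5. t=6 → T at (6,10); v=(1,-1)
6. t=3 → R at (9,7); v=(-1,-1)
7. t=7 → B at (2,0); v=(-1,1)
8. t=2 → L at (0,2); v=(1,1)

Final position: (0,2)
Wall sequence: TRBLTRBL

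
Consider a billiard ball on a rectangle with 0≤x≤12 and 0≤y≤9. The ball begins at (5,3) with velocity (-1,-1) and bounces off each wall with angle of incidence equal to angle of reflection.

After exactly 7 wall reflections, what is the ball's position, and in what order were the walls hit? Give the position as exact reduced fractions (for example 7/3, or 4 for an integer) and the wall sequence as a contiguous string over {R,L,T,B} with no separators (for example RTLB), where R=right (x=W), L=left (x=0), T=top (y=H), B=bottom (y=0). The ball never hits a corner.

1. t=3 → B at (2,0); v=(-1,1)
2. t=2 → L at (0,2); v=(1,1)
3. t=7 → T at (7,9); v=(1,-1)
4. t=5 → R at (12,4); v=(-1,-1)
5. t=4 → B at (8,0); v=(-1,1)
6. t=8 → L at (0,8); v=(1,1)
7. t=1 → T at (1,9); v=(1,-1)

Final position: (1,9)
Wall sequence: BLTRBLT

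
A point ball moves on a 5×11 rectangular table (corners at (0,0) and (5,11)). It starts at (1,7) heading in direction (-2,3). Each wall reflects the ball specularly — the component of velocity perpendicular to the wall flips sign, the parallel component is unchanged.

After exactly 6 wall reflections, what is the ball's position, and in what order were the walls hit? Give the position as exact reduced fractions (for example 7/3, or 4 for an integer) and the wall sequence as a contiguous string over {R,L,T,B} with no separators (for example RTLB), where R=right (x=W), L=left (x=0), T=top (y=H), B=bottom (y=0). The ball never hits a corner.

1. t=1/2 → L at (0,17/2); v=(2,3)
2. t=5/6 → T at (5/3,11); v=(2,-3)
3. t=5/3 → R at (5,6); v=(-2,-3)
4. t=2 → B at (1,0); v=(-2,3)
5. t=1/2 → L at (0,3/2); v=(2,3)
6. t=5/2 → R at (5,9); v=(-2,3)

Final position: (5,9)
Wall sequence: LTRBLR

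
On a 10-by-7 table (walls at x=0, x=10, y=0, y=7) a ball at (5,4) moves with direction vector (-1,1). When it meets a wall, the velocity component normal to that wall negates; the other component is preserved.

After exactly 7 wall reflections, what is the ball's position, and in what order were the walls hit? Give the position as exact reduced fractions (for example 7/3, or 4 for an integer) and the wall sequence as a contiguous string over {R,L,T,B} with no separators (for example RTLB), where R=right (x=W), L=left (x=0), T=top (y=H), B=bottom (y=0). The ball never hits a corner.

Final position: (0,1)
Wall sequence: TLBRTBL

1. t=3 → T at (2,7); v=(-1,-1)
2. t=2 → L at (0,5); v=(1,-1)
3. t=5 → B at (5,0); v=(1,1)
4. t=5 → R at (10,5); v=(-1,1)
5. t=2 → T at (8,7); v=(-1,-1)
6. t=7 → B at (1,0); v=(-1,1)
7. t=1 → L at (0,1); v=(1,1)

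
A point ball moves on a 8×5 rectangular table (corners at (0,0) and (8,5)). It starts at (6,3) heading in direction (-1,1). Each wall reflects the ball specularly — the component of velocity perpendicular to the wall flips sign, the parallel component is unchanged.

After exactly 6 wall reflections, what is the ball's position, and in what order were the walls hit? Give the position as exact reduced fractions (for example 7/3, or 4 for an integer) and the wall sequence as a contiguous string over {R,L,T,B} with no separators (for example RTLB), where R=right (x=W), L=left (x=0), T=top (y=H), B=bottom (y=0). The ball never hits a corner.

Final position: (5,0)
Wall sequence: TLBTRB

1. t=2 → T at (4,5); v=(-1,-1)
2. t=4 → L at (0,1); v=(1,-1)
3. t=1 → B at (1,0); v=(1,1)
4. t=5 → T at (6,5); v=(1,-1)
5. t=2 → R at (8,3); v=(-1,-1)
6. t=3 → B at (5,0); v=(-1,1)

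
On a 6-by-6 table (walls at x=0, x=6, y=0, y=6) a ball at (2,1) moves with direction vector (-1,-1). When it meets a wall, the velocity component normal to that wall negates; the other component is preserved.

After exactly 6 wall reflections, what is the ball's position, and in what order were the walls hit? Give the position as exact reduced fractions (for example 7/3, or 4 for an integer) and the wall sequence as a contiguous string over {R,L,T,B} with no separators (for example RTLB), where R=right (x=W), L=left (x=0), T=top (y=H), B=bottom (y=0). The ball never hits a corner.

1. t=1 → B at (1,0); v=(-1,1)
2. t=1 → L at (0,1); v=(1,1)
3. t=5 → T at (5,6); v=(1,-1)
4. t=1 → R at (6,5); v=(-1,-1)
5. t=5 → B at (1,0); v=(-1,1)
6. t=1 → L at (0,1); v=(1,1)

Final position: (0,1)
Wall sequence: BLTRBL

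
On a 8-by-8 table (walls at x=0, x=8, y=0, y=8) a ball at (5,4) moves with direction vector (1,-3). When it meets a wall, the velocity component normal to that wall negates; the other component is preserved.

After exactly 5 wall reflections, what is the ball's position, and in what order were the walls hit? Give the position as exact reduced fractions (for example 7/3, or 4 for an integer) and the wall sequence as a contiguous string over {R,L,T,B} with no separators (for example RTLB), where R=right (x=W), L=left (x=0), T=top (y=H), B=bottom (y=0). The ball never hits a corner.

Final position: (5/3,8)
Wall sequence: BRTBT

1. t=4/3 → B at (19/3,0); v=(1,3)
2. t=5/3 → R at (8,5); v=(-1,3)
3. t=1 → T at (7,8); v=(-1,-3)
4. t=8/3 → B at (13/3,0); v=(-1,3)
5. t=8/3 → T at (5/3,8); v=(-1,-3)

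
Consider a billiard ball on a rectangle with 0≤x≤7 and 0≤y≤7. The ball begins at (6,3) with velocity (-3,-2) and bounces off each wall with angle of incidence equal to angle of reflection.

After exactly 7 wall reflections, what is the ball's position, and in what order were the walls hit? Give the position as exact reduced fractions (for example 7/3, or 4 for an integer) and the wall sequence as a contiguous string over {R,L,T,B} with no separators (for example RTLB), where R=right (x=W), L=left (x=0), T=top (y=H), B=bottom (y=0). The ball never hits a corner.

Final position: (7,1)
Wall sequence: BLRTLBR

1. t=3/2 → B at (3/2,0); v=(-3,2)
2. t=1/2 → L at (0,1); v=(3,2)
3. t=7/3 → R at (7,17/3); v=(-3,2)
4. t=2/3 → T at (5,7); v=(-3,-2)
5. t=5/3 → L at (0,11/3); v=(3,-2)
6. t=11/6 → B at (11/2,0); v=(3,2)
7. t=1/2 → R at (7,1); v=(-3,2)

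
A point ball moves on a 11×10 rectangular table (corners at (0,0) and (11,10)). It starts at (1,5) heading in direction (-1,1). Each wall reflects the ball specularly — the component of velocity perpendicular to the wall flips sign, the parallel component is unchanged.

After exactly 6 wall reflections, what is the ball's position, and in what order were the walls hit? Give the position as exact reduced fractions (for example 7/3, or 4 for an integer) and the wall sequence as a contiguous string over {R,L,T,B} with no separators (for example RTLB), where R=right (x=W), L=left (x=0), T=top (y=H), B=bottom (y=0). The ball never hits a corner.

1. t=1 → L at (0,6); v=(1,1)
2. t=4 → T at (4,10); v=(1,-1)
3. t=7 → R at (11,3); v=(-1,-1)
4. t=3 → B at (8,0); v=(-1,1)
5. t=8 → L at (0,8); v=(1,1)
6. t=2 → T at (2,10); v=(1,-1)

Final position: (2,10)
Wall sequence: LTRBLT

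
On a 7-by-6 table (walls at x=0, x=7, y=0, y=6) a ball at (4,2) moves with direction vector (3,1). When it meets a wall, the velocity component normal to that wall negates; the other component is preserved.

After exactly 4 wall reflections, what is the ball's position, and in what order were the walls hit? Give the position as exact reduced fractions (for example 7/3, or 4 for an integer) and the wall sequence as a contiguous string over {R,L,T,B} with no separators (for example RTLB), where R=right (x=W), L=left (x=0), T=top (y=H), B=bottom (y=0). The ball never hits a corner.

Final position: (7,13/3)
Wall sequence: RLTR

1. t=1 → R at (7,3); v=(-3,1)
2. t=7/3 → L at (0,16/3); v=(3,1)
3. t=2/3 → T at (2,6); v=(3,-1)
4. t=5/3 → R at (7,13/3); v=(-3,-1)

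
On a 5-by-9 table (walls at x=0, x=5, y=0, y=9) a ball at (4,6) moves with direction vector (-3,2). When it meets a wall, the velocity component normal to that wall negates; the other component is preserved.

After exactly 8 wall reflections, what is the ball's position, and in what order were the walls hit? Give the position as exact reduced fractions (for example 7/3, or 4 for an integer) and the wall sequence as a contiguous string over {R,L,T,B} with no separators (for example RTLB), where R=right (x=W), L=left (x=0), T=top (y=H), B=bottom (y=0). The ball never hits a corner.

Final position: (5,22/3)
Wall sequence: LTRLBRLR

1. t=4/3 → L at (0,26/3); v=(3,2)
2. t=1/6 → T at (1/2,9); v=(3,-2)
3. t=3/2 → R at (5,6); v=(-3,-2)
4. t=5/3 → L at (0,8/3); v=(3,-2)
5. t=4/3 → B at (4,0); v=(3,2)
6. t=1/3 → R at (5,2/3); v=(-3,2)
7. t=5/3 → L at (0,4); v=(3,2)
8. t=5/3 → R at (5,22/3); v=(-3,2)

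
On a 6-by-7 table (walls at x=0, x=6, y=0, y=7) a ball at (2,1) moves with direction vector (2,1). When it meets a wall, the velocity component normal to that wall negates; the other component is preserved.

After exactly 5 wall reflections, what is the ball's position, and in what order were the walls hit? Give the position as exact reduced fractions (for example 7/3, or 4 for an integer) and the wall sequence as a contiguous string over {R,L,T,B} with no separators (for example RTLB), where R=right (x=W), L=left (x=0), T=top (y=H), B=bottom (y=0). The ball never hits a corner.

Final position: (0,2)
Wall sequence: RLTRL

1. t=2 → R at (6,3); v=(-2,1)
2. t=3 → L at (0,6); v=(2,1)
3. t=1 → T at (2,7); v=(2,-1)
4. t=2 → R at (6,5); v=(-2,-1)
5. t=3 → L at (0,2); v=(2,-1)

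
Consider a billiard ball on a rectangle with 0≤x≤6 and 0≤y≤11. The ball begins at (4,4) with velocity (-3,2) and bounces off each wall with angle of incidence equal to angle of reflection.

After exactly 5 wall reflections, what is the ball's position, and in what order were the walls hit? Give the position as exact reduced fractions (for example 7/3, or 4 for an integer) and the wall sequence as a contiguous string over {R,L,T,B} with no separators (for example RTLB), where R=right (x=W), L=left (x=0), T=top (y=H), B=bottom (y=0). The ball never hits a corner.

1. t=4/3 → L at (0,20/3); v=(3,2)
2. t=2 → R at (6,32/3); v=(-3,2)
3. t=1/6 → T at (11/2,11); v=(-3,-2)
4. t=11/6 → L at (0,22/3); v=(3,-2)
5. t=2 → R at (6,10/3); v=(-3,-2)

Final position: (6,10/3)
Wall sequence: LRTLR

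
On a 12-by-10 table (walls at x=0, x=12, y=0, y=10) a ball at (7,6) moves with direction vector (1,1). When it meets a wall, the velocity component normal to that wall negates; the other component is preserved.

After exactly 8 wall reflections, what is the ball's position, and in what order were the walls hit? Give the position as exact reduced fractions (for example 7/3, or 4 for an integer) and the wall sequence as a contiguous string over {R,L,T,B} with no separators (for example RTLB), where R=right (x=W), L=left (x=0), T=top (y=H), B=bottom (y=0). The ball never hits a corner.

Final position: (0,7)
Wall sequence: TRBLTRBL

1. t=4 → T at (11,10); v=(1,-1)
2. t=1 → R at (12,9); v=(-1,-1)
3. t=9 → B at (3,0); v=(-1,1)
4. t=3 → L at (0,3); v=(1,1)
5. t=7 → T at (7,10); v=(1,-1)
6. t=5 → R at (12,5); v=(-1,-1)
7. t=5 → B at (7,0); v=(-1,1)
8. t=7 → L at (0,7); v=(1,1)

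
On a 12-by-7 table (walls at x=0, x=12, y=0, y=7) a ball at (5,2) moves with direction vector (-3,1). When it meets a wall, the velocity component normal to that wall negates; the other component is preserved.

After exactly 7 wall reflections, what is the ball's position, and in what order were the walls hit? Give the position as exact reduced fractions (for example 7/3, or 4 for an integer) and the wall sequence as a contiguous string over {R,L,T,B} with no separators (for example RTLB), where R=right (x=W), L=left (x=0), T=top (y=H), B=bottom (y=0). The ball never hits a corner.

1. t=5/3 → L at (0,11/3); v=(3,1)
2. t=10/3 → T at (10,7); v=(3,-1)
3. t=2/3 → R at (12,19/3); v=(-3,-1)
4. t=4 → L at (0,7/3); v=(3,-1)
5. t=7/3 → B at (7,0); v=(3,1)
6. t=5/3 → R at (12,5/3); v=(-3,1)
7. t=4 → L at (0,17/3); v=(3,1)

Final position: (0,17/3)
Wall sequence: LTRLBRL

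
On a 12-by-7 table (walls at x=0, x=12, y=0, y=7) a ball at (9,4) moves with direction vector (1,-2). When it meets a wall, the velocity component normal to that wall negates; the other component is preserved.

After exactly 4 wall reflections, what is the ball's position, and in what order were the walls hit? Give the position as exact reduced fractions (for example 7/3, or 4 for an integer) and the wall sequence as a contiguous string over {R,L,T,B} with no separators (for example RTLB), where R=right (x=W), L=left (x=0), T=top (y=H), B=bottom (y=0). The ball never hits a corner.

1. t=2 → B at (11,0); v=(1,2)
2. t=1 → R at (12,2); v=(-1,2)
3. t=5/2 → T at (19/2,7); v=(-1,-2)
4. t=7/2 → B at (6,0); v=(-1,2)

Final position: (6,0)
Wall sequence: BRTB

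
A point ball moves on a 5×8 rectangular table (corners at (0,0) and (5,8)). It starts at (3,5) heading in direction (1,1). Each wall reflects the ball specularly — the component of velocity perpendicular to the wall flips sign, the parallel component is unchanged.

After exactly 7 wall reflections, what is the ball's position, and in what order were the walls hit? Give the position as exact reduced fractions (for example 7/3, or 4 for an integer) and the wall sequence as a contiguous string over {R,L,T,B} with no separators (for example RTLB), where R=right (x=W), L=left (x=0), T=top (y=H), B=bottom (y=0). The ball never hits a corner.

Final position: (2,8)
Wall sequence: RTLBRLT

1. t=2 → R at (5,7); v=(-1,1)
2. t=1 → T at (4,8); v=(-1,-1)
3. t=4 → L at (0,4); v=(1,-1)
4. t=4 → B at (4,0); v=(1,1)
5. t=1 → R at (5,1); v=(-1,1)
6. t=5 → L at (0,6); v=(1,1)
7. t=2 → T at (2,8); v=(1,-1)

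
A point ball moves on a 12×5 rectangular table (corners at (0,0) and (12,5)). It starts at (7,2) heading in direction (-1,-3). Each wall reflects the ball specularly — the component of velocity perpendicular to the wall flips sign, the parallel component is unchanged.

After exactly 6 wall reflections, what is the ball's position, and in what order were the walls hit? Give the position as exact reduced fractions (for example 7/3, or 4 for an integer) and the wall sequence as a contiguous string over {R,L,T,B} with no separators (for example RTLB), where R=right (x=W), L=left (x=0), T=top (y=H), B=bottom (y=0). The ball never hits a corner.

Final position: (1/3,0)
Wall sequence: BTBTLB

1. t=2/3 → B at (19/3,0); v=(-1,3)
2. t=5/3 → T at (14/3,5); v=(-1,-3)
3. t=5/3 → B at (3,0); v=(-1,3)
4. t=5/3 → T at (4/3,5); v=(-1,-3)
5. t=4/3 → L at (0,1); v=(1,-3)
6. t=1/3 → B at (1/3,0); v=(1,3)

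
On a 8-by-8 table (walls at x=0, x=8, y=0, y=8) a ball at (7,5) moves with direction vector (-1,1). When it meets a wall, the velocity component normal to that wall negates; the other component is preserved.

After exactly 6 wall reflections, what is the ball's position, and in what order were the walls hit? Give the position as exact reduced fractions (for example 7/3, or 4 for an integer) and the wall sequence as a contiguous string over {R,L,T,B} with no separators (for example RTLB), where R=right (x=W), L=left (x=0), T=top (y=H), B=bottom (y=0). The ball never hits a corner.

1. t=3 → T at (4,8); v=(-1,-1)
2. t=4 → L at (0,4); v=(1,-1)
3. t=4 → B at (4,0); v=(1,1)
4. t=4 → R at (8,4); v=(-1,1)
5. t=4 → T at (4,8); v=(-1,-1)
6. t=4 → L at (0,4); v=(1,-1)

Final position: (0,4)
Wall sequence: TLBRTL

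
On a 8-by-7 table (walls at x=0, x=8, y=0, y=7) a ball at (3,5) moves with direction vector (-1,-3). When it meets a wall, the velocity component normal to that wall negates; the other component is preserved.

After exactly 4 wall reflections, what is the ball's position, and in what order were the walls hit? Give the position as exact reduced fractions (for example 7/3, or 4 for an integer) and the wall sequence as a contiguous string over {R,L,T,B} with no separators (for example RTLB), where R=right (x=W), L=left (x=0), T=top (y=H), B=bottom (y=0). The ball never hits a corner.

Final position: (10/3,0)
Wall sequence: BLTB

1. t=5/3 → B at (4/3,0); v=(-1,3)
2. t=4/3 → L at (0,4); v=(1,3)
3. t=1 → T at (1,7); v=(1,-3)
4. t=7/3 → B at (10/3,0); v=(1,3)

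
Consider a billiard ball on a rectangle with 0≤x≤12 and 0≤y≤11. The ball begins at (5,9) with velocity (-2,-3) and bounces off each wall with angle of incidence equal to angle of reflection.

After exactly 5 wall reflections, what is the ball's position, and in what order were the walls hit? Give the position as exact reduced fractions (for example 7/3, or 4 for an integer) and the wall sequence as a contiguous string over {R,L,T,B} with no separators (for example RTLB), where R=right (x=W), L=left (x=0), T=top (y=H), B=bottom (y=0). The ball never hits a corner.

1. t=5/2 → L at (0,3/2); v=(2,-3)
2. t=1/2 → B at (1,0); v=(2,3)
3. t=11/3 → T at (25/3,11); v=(2,-3)
4. t=11/6 → R at (12,11/2); v=(-2,-3)
5. t=11/6 → B at (25/3,0); v=(-2,3)

Final position: (25/3,0)
Wall sequence: LBTRB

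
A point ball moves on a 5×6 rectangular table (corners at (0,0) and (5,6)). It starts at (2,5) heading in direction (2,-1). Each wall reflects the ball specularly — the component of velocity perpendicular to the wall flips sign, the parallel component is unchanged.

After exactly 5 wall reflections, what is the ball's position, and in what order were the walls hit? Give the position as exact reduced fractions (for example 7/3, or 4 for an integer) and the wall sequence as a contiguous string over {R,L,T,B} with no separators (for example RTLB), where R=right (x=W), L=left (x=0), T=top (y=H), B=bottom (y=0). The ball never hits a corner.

Final position: (0,4)
Wall sequence: RLBRL

1. t=3/2 → R at (5,7/2); v=(-2,-1)
2. t=5/2 → L at (0,1); v=(2,-1)
3. t=1 → B at (2,0); v=(2,1)
4. t=3/2 → R at (5,3/2); v=(-2,1)
5. t=5/2 → L at (0,4); v=(2,1)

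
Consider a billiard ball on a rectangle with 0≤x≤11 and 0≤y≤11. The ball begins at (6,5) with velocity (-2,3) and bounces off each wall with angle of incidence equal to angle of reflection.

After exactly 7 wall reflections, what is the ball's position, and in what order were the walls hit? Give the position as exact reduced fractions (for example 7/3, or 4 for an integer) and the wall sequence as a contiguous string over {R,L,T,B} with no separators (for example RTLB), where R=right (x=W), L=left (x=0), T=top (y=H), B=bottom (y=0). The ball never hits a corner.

Final position: (0,3)
Wall sequence: TLBRTBL

1. t=2 → T at (2,11); v=(-2,-3)
2. t=1 → L at (0,8); v=(2,-3)
3. t=8/3 → B at (16/3,0); v=(2,3)
4. t=17/6 → R at (11,17/2); v=(-2,3)
5. t=5/6 → T at (28/3,11); v=(-2,-3)
6. t=11/3 → B at (2,0); v=(-2,3)
7. t=1 → L at (0,3); v=(2,3)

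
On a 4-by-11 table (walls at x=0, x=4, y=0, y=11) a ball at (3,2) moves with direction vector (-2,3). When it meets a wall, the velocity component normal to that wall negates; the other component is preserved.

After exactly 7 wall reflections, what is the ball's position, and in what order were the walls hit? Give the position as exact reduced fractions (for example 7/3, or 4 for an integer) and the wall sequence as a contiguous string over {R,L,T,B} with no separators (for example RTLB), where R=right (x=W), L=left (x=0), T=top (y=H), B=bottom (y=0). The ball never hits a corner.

Final position: (0,17/2)
Wall sequence: LTRLBRL

1. t=3/2 → L at (0,13/2); v=(2,3)
2. t=3/2 → T at (3,11); v=(2,-3)
3. t=1/2 → R at (4,19/2); v=(-2,-3)
4. t=2 → L at (0,7/2); v=(2,-3)
5. t=7/6 → B at (7/3,0); v=(2,3)
6. t=5/6 → R at (4,5/2); v=(-2,3)
7. t=2 → L at (0,17/2); v=(2,3)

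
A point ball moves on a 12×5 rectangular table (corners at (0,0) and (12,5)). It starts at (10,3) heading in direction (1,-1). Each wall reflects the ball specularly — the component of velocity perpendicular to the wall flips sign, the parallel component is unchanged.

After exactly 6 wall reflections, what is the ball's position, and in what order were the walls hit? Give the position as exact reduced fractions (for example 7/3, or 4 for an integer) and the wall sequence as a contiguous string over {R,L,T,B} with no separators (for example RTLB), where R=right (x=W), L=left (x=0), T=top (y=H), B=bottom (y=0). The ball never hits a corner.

Final position: (4,5)
Wall sequence: RBTBLT

1. t=2 → R at (12,1); v=(-1,-1)
2. t=1 → B at (11,0); v=(-1,1)
3. t=5 → T at (6,5); v=(-1,-1)
4. t=5 → B at (1,0); v=(-1,1)
5. t=1 → L at (0,1); v=(1,1)
6. t=4 → T at (4,5); v=(1,-1)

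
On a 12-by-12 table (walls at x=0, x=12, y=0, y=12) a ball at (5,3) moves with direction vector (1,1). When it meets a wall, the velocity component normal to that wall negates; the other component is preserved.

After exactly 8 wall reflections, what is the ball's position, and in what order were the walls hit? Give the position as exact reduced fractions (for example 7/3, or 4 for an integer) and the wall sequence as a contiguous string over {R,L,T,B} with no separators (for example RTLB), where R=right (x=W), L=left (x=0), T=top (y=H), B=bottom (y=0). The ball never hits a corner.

Final position: (2,0)
Wall sequence: RTLBRTLB

1. t=7 → R at (12,10); v=(-1,1)
2. t=2 → T at (10,12); v=(-1,-1)
3. t=10 → L at (0,2); v=(1,-1)
4. t=2 → B at (2,0); v=(1,1)
5. t=10 → R at (12,10); v=(-1,1)
6. t=2 → T at (10,12); v=(-1,-1)
7. t=10 → L at (0,2); v=(1,-1)
8. t=2 → B at (2,0); v=(1,1)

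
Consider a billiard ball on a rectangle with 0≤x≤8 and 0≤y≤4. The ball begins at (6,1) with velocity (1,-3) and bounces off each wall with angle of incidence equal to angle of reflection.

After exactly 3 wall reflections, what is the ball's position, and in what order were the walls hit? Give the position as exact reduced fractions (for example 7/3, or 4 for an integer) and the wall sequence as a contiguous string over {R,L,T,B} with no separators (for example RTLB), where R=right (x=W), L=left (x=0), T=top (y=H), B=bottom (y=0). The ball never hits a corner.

Final position: (8,3)
Wall sequence: BTR

1. t=1/3 → B at (19/3,0); v=(1,3)
2. t=4/3 → T at (23/3,4); v=(1,-3)
3. t=1/3 → R at (8,3); v=(-1,-3)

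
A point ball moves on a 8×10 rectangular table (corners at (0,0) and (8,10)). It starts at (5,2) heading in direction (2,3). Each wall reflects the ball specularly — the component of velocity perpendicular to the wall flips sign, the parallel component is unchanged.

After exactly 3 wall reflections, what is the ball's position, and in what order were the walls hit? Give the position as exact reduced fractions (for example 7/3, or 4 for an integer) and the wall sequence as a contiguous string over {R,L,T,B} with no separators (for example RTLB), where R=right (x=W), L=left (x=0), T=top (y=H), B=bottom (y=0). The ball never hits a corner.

1. t=3/2 → R at (8,13/2); v=(-2,3)
2. t=7/6 → T at (17/3,10); v=(-2,-3)
3. t=17/6 → L at (0,3/2); v=(2,-3)

Final position: (0,3/2)
Wall sequence: RTL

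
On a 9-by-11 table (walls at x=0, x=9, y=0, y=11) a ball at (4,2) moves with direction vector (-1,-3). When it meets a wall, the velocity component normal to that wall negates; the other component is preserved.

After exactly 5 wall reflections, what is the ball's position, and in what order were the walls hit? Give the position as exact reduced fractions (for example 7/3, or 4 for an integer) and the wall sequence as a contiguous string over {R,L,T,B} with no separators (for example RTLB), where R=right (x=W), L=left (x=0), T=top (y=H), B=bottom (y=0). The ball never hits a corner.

1. t=2/3 → B at (10/3,0); v=(-1,3)
2. t=10/3 → L at (0,10); v=(1,3)
3. t=1/3 → T at (1/3,11); v=(1,-3)
4. t=11/3 → B at (4,0); v=(1,3)
5. t=11/3 → T at (23/3,11); v=(1,-3)

Final position: (23/3,11)
Wall sequence: BLTBT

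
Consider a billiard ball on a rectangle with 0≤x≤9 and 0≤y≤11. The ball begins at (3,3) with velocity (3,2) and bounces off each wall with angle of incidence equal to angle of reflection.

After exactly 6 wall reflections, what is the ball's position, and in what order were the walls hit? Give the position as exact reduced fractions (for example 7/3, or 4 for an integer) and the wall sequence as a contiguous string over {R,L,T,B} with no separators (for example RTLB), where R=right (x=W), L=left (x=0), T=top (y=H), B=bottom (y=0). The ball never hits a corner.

Final position: (0,3)
Wall sequence: RTLRBL

1. t=2 → R at (9,7); v=(-3,2)
2. t=2 → T at (3,11); v=(-3,-2)
3. t=1 → L at (0,9); v=(3,-2)
4. t=3 → R at (9,3); v=(-3,-2)
5. t=3/2 → B at (9/2,0); v=(-3,2)
6. t=3/2 → L at (0,3); v=(3,2)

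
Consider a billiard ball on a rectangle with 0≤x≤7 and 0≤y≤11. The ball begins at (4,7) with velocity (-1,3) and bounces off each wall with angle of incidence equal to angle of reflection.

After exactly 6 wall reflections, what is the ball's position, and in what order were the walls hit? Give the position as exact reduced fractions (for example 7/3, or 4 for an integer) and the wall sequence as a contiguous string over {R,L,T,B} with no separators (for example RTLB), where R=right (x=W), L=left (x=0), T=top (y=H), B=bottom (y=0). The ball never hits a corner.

Final position: (17/3,0)
Wall sequence: TLBTRB

1. t=4/3 → T at (8/3,11); v=(-1,-3)
2. t=8/3 → L at (0,3); v=(1,-3)
3. t=1 → B at (1,0); v=(1,3)
4. t=11/3 → T at (14/3,11); v=(1,-3)
5. t=7/3 → R at (7,4); v=(-1,-3)
6. t=4/3 → B at (17/3,0); v=(-1,3)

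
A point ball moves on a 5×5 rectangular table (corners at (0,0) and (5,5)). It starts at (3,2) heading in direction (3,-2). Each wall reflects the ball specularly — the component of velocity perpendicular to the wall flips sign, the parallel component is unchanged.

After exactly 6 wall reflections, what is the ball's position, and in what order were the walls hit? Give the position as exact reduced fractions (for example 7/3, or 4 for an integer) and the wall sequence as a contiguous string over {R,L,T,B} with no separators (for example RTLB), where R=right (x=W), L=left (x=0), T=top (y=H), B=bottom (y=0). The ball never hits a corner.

Final position: (0,2/3)
Wall sequence: RBLTRL

1. t=2/3 → R at (5,2/3); v=(-3,-2)
2. t=1/3 → B at (4,0); v=(-3,2)
3. t=4/3 → L at (0,8/3); v=(3,2)
4. t=7/6 → T at (7/2,5); v=(3,-2)
5. t=1/2 → R at (5,4); v=(-3,-2)
6. t=5/3 → L at (0,2/3); v=(3,-2)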